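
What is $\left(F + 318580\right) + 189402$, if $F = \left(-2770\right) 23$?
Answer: $444272$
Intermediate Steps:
$F = -63710$
$\left(F + 318580\right) + 189402 = \left(-63710 + 318580\right) + 189402 = 254870 + 189402 = 444272$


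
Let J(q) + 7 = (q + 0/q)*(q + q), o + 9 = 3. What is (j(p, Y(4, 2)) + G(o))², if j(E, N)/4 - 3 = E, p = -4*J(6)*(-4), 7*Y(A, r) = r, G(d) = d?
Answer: 17355556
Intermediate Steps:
o = -6 (o = -9 + 3 = -6)
Y(A, r) = r/7
J(q) = -7 + 2*q² (J(q) = -7 + (q + 0/q)*(q + q) = -7 + (q + 0)*(2*q) = -7 + q*(2*q) = -7 + 2*q²)
p = 1040 (p = -4*(-7 + 2*6²)*(-4) = -4*(-7 + 2*36)*(-4) = -4*(-7 + 72)*(-4) = -4*65*(-4) = -260*(-4) = 1040)
j(E, N) = 12 + 4*E
(j(p, Y(4, 2)) + G(o))² = ((12 + 4*1040) - 6)² = ((12 + 4160) - 6)² = (4172 - 6)² = 4166² = 17355556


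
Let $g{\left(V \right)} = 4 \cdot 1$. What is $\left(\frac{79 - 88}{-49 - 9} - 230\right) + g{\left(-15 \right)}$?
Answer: $- \frac{13099}{58} \approx -225.84$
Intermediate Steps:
$g{\left(V \right)} = 4$
$\left(\frac{79 - 88}{-49 - 9} - 230\right) + g{\left(-15 \right)} = \left(\frac{79 - 88}{-49 - 9} - 230\right) + 4 = \left(- \frac{9}{-58} - 230\right) + 4 = \left(\left(-9\right) \left(- \frac{1}{58}\right) - 230\right) + 4 = \left(\frac{9}{58} - 230\right) + 4 = - \frac{13331}{58} + 4 = - \frac{13099}{58}$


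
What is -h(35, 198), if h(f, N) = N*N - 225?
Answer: -38979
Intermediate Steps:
h(f, N) = -225 + N² (h(f, N) = N² - 225 = -225 + N²)
-h(35, 198) = -(-225 + 198²) = -(-225 + 39204) = -1*38979 = -38979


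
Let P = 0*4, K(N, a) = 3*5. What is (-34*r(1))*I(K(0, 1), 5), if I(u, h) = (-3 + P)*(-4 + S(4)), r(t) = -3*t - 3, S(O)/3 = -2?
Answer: 6120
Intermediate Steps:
S(O) = -6 (S(O) = 3*(-2) = -6)
r(t) = -3 - 3*t
K(N, a) = 15
P = 0
I(u, h) = 30 (I(u, h) = (-3 + 0)*(-4 - 6) = -3*(-10) = 30)
(-34*r(1))*I(K(0, 1), 5) = -34*(-3 - 3*1)*30 = -34*(-3 - 3)*30 = -34*(-6)*30 = 204*30 = 6120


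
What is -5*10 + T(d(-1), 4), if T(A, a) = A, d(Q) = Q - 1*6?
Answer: -57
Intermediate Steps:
d(Q) = -6 + Q (d(Q) = Q - 6 = -6 + Q)
-5*10 + T(d(-1), 4) = -5*10 + (-6 - 1) = -50 - 7 = -57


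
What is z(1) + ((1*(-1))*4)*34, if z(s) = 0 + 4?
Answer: -132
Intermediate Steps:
z(s) = 4
z(1) + ((1*(-1))*4)*34 = 4 + ((1*(-1))*4)*34 = 4 - 1*4*34 = 4 - 4*34 = 4 - 136 = -132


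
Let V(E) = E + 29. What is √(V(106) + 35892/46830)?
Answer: √8270622885/7805 ≈ 11.652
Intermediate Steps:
V(E) = 29 + E
√(V(106) + 35892/46830) = √((29 + 106) + 35892/46830) = √(135 + 35892*(1/46830)) = √(135 + 5982/7805) = √(1059657/7805) = √8270622885/7805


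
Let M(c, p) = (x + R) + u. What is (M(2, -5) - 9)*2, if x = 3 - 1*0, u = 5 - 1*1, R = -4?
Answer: -12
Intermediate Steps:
u = 4 (u = 5 - 1 = 4)
x = 3 (x = 3 + 0 = 3)
M(c, p) = 3 (M(c, p) = (3 - 4) + 4 = -1 + 4 = 3)
(M(2, -5) - 9)*2 = (3 - 9)*2 = -6*2 = -12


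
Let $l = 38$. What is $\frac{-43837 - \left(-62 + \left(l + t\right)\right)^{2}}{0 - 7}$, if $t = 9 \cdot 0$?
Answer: $\frac{44413}{7} \approx 6344.7$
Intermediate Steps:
$t = 0$
$\frac{-43837 - \left(-62 + \left(l + t\right)\right)^{2}}{0 - 7} = \frac{-43837 - \left(-62 + \left(38 + 0\right)\right)^{2}}{0 - 7} = \frac{-43837 - \left(-62 + 38\right)^{2}}{-7} = \left(-43837 - \left(-24\right)^{2}\right) \left(- \frac{1}{7}\right) = \left(-43837 - 576\right) \left(- \frac{1}{7}\right) = \left(-44413\right) \left(- \frac{1}{7}\right) = \frac{44413}{7}$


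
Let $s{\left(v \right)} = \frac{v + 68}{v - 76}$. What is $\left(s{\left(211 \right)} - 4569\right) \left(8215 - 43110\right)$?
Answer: $\frac{478089416}{3} \approx 1.5936 \cdot 10^{8}$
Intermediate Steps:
$s{\left(v \right)} = \frac{68 + v}{-76 + v}$
$\left(s{\left(211 \right)} - 4569\right) \left(8215 - 43110\right) = \left(\frac{68 + 211}{-76 + 211} - 4569\right) \left(8215 - 43110\right) = \left(\frac{1}{135} \cdot 279 - 4569\right) \left(-34895\right) = \left(\frac{31}{15} - 4569\right) \left(-34895\right) = \left(- \frac{68504}{15}\right) \left(-34895\right) = \frac{478089416}{3}$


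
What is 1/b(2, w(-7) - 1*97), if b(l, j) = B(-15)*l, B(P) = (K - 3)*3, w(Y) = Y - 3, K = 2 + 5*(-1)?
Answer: -1/36 ≈ -0.027778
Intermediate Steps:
K = -3 (K = 2 - 5 = -3)
w(Y) = -3 + Y
B(P) = -18 (B(P) = (-3 - 3)*3 = -6*3 = -18)
b(l, j) = -18*l
1/b(2, w(-7) - 1*97) = 1/(-18*2) = 1/(-36) = -1/36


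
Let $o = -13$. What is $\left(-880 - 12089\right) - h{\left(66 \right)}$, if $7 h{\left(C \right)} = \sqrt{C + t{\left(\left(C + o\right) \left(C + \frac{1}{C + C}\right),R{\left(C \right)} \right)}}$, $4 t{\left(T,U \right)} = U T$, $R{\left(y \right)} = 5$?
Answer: $-12969 - \frac{\sqrt{77345169}}{924} \approx -12979.0$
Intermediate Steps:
$t{\left(T,U \right)} = \frac{T U}{4}$ ($t{\left(T,U \right)} = \frac{U T}{4} = \frac{T U}{4}$)
$h{\left(C \right)} = \frac{\sqrt{C + \frac{5 \left(-13 + C\right) \left(C + \frac{1}{2 C}\right)}{4}}}{7}$ ($h{\left(C \right)} = \frac{\sqrt{C + \frac{1}{4} \left(C - 13\right) \left(C + \frac{1}{C + C}\right) 5}}{7} = \frac{\sqrt{C + \frac{1}{4} \left(-13 + C\right) \left(C + \frac{1}{2 C}\right) 5}}{7} = \frac{\sqrt{C + \frac{5 \left(-13 + C\right) \left(C + \frac{1}{2 C}\right)}{4}}}{7}$)
$\left(-880 - 12089\right) - h{\left(66 \right)} = \left(-880 - 12089\right) - \frac{\sqrt{10 - 16104 - \frac{130}{66} + 20 \cdot 66^{2}}}{28} = -12969 - \frac{\sqrt{10 - 16104 - \frac{65}{33} + 20 \cdot 4356}}{28} = -12969 - \frac{\sqrt{10 - 16104 - \frac{65}{33} + 87120}}{28} = -12969 - \frac{\sqrt{\frac{2343793}{33}}}{28} = -12969 - \frac{\frac{1}{33} \sqrt{77345169}}{28} = -12969 - \frac{\sqrt{77345169}}{924}$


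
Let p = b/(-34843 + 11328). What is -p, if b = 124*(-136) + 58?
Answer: -16806/23515 ≈ -0.71469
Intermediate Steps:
b = -16806 (b = -16864 + 58 = -16806)
p = 16806/23515 (p = -16806/(-34843 + 11328) = -16806/(-23515) = -16806*(-1/23515) = 16806/23515 ≈ 0.71469)
-p = -1*16806/23515 = -16806/23515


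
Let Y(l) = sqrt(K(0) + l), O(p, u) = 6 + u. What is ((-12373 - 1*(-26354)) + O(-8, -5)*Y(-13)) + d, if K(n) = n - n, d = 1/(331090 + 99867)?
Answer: 6025209818/430957 + I*sqrt(13) ≈ 13981.0 + 3.6056*I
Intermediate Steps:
d = 1/430957 ≈ 2.3204e-6
K(n) = 0
Y(l) = sqrt(l) (Y(l) = sqrt(0 + l) = sqrt(l))
((-12373 - 1*(-26354)) + O(-8, -5)*Y(-13)) + d = ((-12373 - 1*(-26354)) + (6 - 5)*sqrt(-13)) + 1/430957 = ((-12373 + 26354) + 1*(I*sqrt(13))) + 1/430957 = (13981 + I*sqrt(13)) + 1/430957 = 6025209818/430957 + I*sqrt(13)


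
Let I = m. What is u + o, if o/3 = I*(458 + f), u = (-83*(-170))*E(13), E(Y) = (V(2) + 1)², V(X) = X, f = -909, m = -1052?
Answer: 1550346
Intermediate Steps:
I = -1052
E(Y) = 9 (E(Y) = (2 + 1)² = 3² = 9)
u = 126990 (u = -83*(-170)*9 = 14110*9 = 126990)
o = 1423356 (o = 3*(-1052*(458 - 909)) = 3*(-1052*(-451)) = 3*474452 = 1423356)
u + o = 126990 + 1423356 = 1550346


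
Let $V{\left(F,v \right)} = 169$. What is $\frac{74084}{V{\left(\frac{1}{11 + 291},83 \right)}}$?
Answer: $\frac{74084}{169} \approx 438.37$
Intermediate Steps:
$\frac{74084}{V{\left(\frac{1}{11 + 291},83 \right)}} = \frac{74084}{169}$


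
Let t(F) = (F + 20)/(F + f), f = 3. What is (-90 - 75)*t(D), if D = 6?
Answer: -1430/3 ≈ -476.67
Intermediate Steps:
t(F) = (20 + F)/(3 + F) (t(F) = (F + 20)/(F + 3) = (20 + F)/(3 + F))
(-90 - 75)*t(D) = (-90 - 75)*((20 + 6)/(3 + 6)) = -165*26/9 = -1430/3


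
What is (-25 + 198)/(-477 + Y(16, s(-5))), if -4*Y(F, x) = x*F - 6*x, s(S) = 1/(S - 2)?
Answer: -2422/6673 ≈ -0.36296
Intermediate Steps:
s(S) = 1/(-2 + S)
Y(F, x) = 3*x/2 - F*x/4 (Y(F, x) = -(x*F - 6*x)/4 = -(F*x - 6*x)/4 = -(-6*x + F*x)/4 = 3*x/2 - F*x/4)
(-25 + 198)/(-477 + Y(16, s(-5))) = (-25 + 198)/(-477 + (6 - 1*16)/(4*(-2 - 5))) = 173/(-477 + (¼)*(6 - 16)/(-7)) = 173/(-477 + (¼)*(-⅐)*(-10)) = 173/(-477 + 5/14) = 173/(-6673/14) = 173*(-14/6673) = -2422/6673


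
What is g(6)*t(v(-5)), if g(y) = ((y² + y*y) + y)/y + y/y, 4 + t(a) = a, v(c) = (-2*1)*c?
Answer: 84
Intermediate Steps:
v(c) = -2*c
t(a) = -4 + a
g(y) = 1 + (y + 2*y²)/y (g(y) = ((y² + y²) + y)/y + 1 = (2*y² + y)/y + 1 = (y + 2*y²)/y + 1 = 1 + (y + 2*y²)/y)
g(6)*t(v(-5)) = (2 + 2*6)*(-4 - 2*(-5)) = (2 + 12)*(-4 + 10) = 14*6 = 84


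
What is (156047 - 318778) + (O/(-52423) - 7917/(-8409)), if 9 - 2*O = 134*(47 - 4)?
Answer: -47823636661825/293883338 ≈ -1.6273e+5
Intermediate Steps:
O = -5753/2 (O = 9/2 - 67*(47 - 4) = 9/2 - 67*43 = 9/2 - 1/2*5762 = 9/2 - 2881 = -5753/2 ≈ -2876.5)
(156047 - 318778) + (O/(-52423) - 7917/(-8409)) = (156047 - 318778) + (-5753/2/(-52423) - 7917/(-8409)) = -162731 + (-5753/2*(-1/52423) - 7917*(-1/8409)) = -162731 + (5753/104846 + 2639/2803) = -162731 + 292814253/293883338 = -47823636661825/293883338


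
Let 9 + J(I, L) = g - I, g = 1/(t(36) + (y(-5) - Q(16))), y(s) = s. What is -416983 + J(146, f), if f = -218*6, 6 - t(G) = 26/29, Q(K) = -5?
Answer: -61736395/148 ≈ -4.1714e+5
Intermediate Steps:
t(G) = 148/29 (t(G) = 6 - 26/29 = 148/29)
f = -1308
g = 29/148 (g = 1/(148/29 + (-5 - 1*(-5))) = 1/(148/29 + (-5 + 5)) = 1/(148/29 + 0) = 1/(148/29) = 29/148 ≈ 0.19595)
J(I, L) = -1303/148 - I (J(I, L) = -9 + (29/148 - I) = -1303/148 - I)
-416983 + J(146, f) = -416983 + (-1303/148 - 1*146) = -416983 + (-1303/148 - 146) = -416983 - 22911/148 = -61736395/148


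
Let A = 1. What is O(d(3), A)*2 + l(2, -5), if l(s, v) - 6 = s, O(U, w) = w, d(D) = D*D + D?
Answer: 10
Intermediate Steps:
d(D) = D + D**2 (d(D) = D**2 + D = D + D**2)
l(s, v) = 6 + s
O(d(3), A)*2 + l(2, -5) = 1*2 + (6 + 2) = 2 + 8 = 10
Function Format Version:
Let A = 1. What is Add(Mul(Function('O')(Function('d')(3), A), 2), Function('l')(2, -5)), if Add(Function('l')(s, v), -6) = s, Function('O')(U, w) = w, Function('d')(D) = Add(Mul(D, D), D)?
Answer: 10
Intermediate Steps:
Function('d')(D) = Add(D, Pow(D, 2)) (Function('d')(D) = Add(Pow(D, 2), D) = Add(D, Pow(D, 2)))
Function('l')(s, v) = Add(6, s)
Add(Mul(Function('O')(Function('d')(3), A), 2), Function('l')(2, -5)) = Add(Mul(1, 2), Add(6, 2)) = Add(2, 8) = 10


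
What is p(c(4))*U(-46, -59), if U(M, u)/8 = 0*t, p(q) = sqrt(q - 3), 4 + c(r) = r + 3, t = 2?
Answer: 0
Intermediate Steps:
c(r) = -1 + r (c(r) = -4 + (r + 3) = -4 + (3 + r) = -1 + r)
p(q) = sqrt(-3 + q)
U(M, u) = 0 (U(M, u) = 8*(0*2) = 8*0 = 0)
p(c(4))*U(-46, -59) = sqrt(-3 + (-1 + 4))*0 = sqrt(-3 + 3)*0 = sqrt(0)*0 = 0*0 = 0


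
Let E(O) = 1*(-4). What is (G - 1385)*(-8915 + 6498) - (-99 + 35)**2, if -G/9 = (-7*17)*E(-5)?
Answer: 13697877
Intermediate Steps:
E(O) = -4
G = -4284 (G = -9*(-7*17)*(-4) = -(-1071)*(-4) = -9*476 = -4284)
(G - 1385)*(-8915 + 6498) - (-99 + 35)**2 = (-4284 - 1385)*(-8915 + 6498) - (-99 + 35)**2 = -5669*(-2417) - 1*(-64)**2 = 13701973 - 1*4096 = 13701973 - 4096 = 13697877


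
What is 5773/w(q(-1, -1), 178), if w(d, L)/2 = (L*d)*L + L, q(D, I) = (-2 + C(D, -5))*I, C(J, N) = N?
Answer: 5773/443932 ≈ 0.013004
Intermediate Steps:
q(D, I) = -7*I (q(D, I) = (-2 - 5)*I = -7*I)
w(d, L) = 2*L + 2*d*L² (w(d, L) = 2*((L*d)*L + L) = 2*(d*L² + L) = 2*(L + d*L²) = 2*L + 2*d*L²)
5773/w(q(-1, -1), 178) = 5773/((2*178*(1 + 178*(-7*(-1))))) = 5773/((2*178*(1 + 178*7))) = 5773/((2*178*(1 + 1246))) = 5773/((2*178*1247)) = 5773/443932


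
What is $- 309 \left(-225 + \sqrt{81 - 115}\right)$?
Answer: $69525 - 309 i \sqrt{34} \approx 69525.0 - 1801.8 i$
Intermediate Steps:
$- 309 \left(-225 + \sqrt{81 - 115}\right) = - 309 \left(-225 + \sqrt{-34}\right) = - 309 \left(-225 + i \sqrt{34}\right) = 69525 - 309 i \sqrt{34}$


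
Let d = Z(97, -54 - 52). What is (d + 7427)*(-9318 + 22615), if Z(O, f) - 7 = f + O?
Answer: 98730225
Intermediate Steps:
Z(O, f) = 7 + O + f (Z(O, f) = 7 + (f + O) = 7 + (O + f) = 7 + O + f)
d = -2 (d = 7 + 97 + (-54 - 52) = 7 + 97 - 106 = -2)
(d + 7427)*(-9318 + 22615) = (-2 + 7427)*(-9318 + 22615) = 7425*13297 = 98730225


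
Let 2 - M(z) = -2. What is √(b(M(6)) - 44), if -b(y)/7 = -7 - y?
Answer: √33 ≈ 5.7446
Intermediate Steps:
M(z) = 4 (M(z) = 2 - 1*(-2) = 2 + 2 = 4)
b(y) = 49 + 7*y (b(y) = -7*(-7 - y) = 49 + 7*y)
√(b(M(6)) - 44) = √((49 + 7*4) - 44) = √((49 + 28) - 44) = √(77 - 44) = √33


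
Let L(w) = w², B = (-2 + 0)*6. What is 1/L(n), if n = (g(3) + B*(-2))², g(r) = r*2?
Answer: 1/810000 ≈ 1.2346e-6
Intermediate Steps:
B = -12 (B = -2*6 = -12)
g(r) = 2*r
n = 900 (n = (2*3 - 12*(-2))² = (6 + 24)² = 30² = 900)
1/L(n) = 1/(900²) = 1/810000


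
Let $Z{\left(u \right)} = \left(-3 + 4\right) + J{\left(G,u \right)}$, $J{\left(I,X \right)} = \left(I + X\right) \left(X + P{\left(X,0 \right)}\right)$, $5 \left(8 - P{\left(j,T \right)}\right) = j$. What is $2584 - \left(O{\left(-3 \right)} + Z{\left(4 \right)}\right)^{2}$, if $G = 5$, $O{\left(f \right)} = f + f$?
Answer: $- \frac{164841}{25} \approx -6593.6$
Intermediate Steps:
$O{\left(f \right)} = 2 f$
$P{\left(j,T \right)} = 8 - \frac{j}{5}$
$J{\left(I,X \right)} = \left(8 + \frac{4 X}{5}\right) \left(I + X\right)$ ($J{\left(I,X \right)} = \left(I + X\right) \left(X - \left(-8 + \frac{X}{5}\right)\right) = \left(I + X\right) \left(8 + \frac{4 X}{5}\right) = \left(8 + \frac{4 X}{5}\right) \left(I + X\right)$)
$Z{\left(u \right)} = 41 + 12 u + \frac{4 u^{2}}{5}$ ($Z{\left(u \right)} = \left(-3 + 4\right) + \left(8 \cdot 5 + 8 u + \frac{4 u^{2}}{5} + \frac{4}{5} \cdot 5 u\right) = 1 + \left(40 + 8 u + \frac{4 u^{2}}{5} + 4 u\right) = 1 + \left(40 + 12 u + \frac{4 u^{2}}{5}\right) = 41 + 12 u + \frac{4 u^{2}}{5}$)
$2584 - \left(O{\left(-3 \right)} + Z{\left(4 \right)}\right)^{2} = 2584 - \left(2 \left(-3\right) + \left(41 + 12 \cdot 4 + \frac{4 \cdot 4^{2}}{5}\right)\right)^{2} = 2584 - \left(-6 + \left(41 + 48 + \frac{4}{5} \cdot 16\right)\right)^{2} = 2584 - \left(-6 + \left(41 + 48 + \frac{64}{5}\right)\right)^{2} = 2584 - \left(-6 + \frac{509}{5}\right)^{2} = 2584 - \left(\frac{479}{5}\right)^{2} = 2584 - \frac{229441}{25} = - \frac{164841}{25}$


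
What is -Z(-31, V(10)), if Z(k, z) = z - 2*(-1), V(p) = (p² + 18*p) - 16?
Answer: -266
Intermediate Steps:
V(p) = -16 + p² + 18*p
Z(k, z) = 2 + z (Z(k, z) = z + 2 = 2 + z)
-Z(-31, V(10)) = -(2 + (-16 + 10² + 18*10)) = -(2 + (-16 + 100 + 180)) = -(2 + 264) = -1*266 = -266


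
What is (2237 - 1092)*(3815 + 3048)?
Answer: 7858135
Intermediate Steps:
(2237 - 1092)*(3815 + 3048) = 1145*6863 = 7858135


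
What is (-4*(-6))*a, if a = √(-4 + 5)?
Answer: 24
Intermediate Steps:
a = 1 (a = √1 = 1)
(-4*(-6))*a = -4*(-6)*1 = 24*1 = 24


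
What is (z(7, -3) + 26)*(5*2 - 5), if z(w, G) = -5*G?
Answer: 205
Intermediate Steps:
(z(7, -3) + 26)*(5*2 - 5) = (-5*(-3) + 26)*(5*2 - 5) = (15 + 26)*(10 - 5) = 41*5 = 205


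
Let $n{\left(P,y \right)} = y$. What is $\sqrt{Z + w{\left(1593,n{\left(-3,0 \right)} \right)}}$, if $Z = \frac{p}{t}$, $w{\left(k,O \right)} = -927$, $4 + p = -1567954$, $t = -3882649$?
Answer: $\frac{i \sqrt{13968403108864585}}{3882649} \approx 30.44 i$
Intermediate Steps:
$p = -1567958$ ($p = -4 - 1567954 = -1567958$)
$Z = \frac{1567958}{3882649}$ ($Z = - \frac{1567958}{-3882649} = \left(-1567958\right) \left(- \frac{1}{3882649}\right) = \frac{1567958}{3882649} \approx 0.40384$)
$\sqrt{Z + w{\left(1593,n{\left(-3,0 \right)} \right)}} = \sqrt{\frac{1567958}{3882649} - 927} = \sqrt{- \frac{3597647665}{3882649}} = \frac{i \sqrt{13968403108864585}}{3882649}$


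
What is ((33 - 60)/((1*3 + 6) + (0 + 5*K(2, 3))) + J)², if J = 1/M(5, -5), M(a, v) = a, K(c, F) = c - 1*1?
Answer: 14641/4900 ≈ 2.9880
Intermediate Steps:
K(c, F) = -1 + c (K(c, F) = c - 1 = -1 + c)
J = ⅕ (J = 1/5 = ⅕ ≈ 0.20000)
((33 - 60)/((1*3 + 6) + (0 + 5*K(2, 3))) + J)² = ((33 - 60)/((1*3 + 6) + (0 + 5*(-1 + 2))) + ⅕)² = (-27/((3 + 6) + (0 + 5*1)) + ⅕)² = (-27/(9 + (0 + 5)) + ⅕)² = (-27/(9 + 5) + ⅕)² = (-27/14 + ⅕)² = (-121/70)² = 14641/4900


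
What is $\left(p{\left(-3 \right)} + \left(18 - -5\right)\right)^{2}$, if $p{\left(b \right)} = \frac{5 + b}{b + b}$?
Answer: $\frac{4624}{9} \approx 513.78$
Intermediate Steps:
$p{\left(b \right)} = \frac{5 + b}{2 b}$
$\left(p{\left(-3 \right)} + \left(18 - -5\right)\right)^{2} = \left(\frac{5 - 3}{2 \left(-3\right)} + \left(18 - -5\right)\right)^{2} = \left(\frac{1}{2} \left(- \frac{1}{3}\right) 2 + \left(18 + 5\right)\right)^{2} = \left(- \frac{1}{3} + 23\right)^{2} = \left(\frac{68}{3}\right)^{2} = \frac{4624}{9}$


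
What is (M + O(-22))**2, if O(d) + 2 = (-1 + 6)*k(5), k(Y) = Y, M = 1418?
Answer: 2076481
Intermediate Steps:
O(d) = 23 (O(d) = -2 + (-1 + 6)*5 = -2 + 5*5 = -2 + 25 = 23)
(M + O(-22))**2 = (1418 + 23)**2 = 1441**2 = 2076481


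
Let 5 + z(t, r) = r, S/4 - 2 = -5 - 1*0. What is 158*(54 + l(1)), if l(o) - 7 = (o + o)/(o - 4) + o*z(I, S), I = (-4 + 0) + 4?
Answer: 20540/3 ≈ 6846.7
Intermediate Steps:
S = -12 (S = 8 + 4*(-5 - 1*0) = 8 + 4*(-5 + 0) = 8 + 4*(-5) = 8 - 20 = -12)
I = 0 (I = -4 + 4 = 0)
z(t, r) = -5 + r
l(o) = 7 - 17*o + 2*o/(-4 + o) (l(o) = 7 + ((o + o)/(o - 4) + o*(-5 - 12)) = 7 + ((2*o)/(-4 + o) + o*(-17)) = 7 + (2*o/(-4 + o) - 17*o) = 7 + (-17*o + 2*o/(-4 + o)) = 7 - 17*o + 2*o/(-4 + o))
158*(54 + l(1)) = 158*(54 + (-28 - 17*1**2 + 77*1)/(-4 + 1)) = 158*(54 + (-28 - 17*1 + 77)/(-3)) = 158*(54 - (-28 - 17 + 77)/3) = 158*(54 - 1/3*32) = 158*(54 - 32/3) = 158*(130/3) = 20540/3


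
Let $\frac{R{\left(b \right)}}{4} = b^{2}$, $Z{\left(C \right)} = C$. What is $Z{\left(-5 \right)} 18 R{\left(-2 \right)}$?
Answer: $-1440$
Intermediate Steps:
$R{\left(b \right)} = 4 b^{2}$
$Z{\left(-5 \right)} 18 R{\left(-2 \right)} = \left(-5\right) 18 \cdot 4 \left(-2\right)^{2} = - 90 \cdot 4 \cdot 4 = \left(-90\right) 16 = -1440$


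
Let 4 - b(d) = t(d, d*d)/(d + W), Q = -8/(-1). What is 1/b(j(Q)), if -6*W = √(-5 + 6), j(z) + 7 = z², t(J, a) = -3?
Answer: 341/1382 ≈ 0.24674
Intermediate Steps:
Q = 8 (Q = -8*(-1) = 8)
j(z) = -7 + z²
W = -⅙ (W = -√(-5 + 6)/6 = -√1/6 = -⅙*1 = -⅙ ≈ -0.16667)
b(d) = 4 + 3/(-⅙ + d) (b(d) = 4 - (-3)/(d - ⅙) = 4 - (-3)/(-⅙ + d) = 4 + 3/(-⅙ + d))
1/b(j(Q)) = 1/(2*(7 + 12*(-7 + 8²))/(-1 + 6*(-7 + 8²))) = 1/(2*(7 + 12*(-7 + 64))/(-1 + 6*(-7 + 64))) = 1/(2*(7 + 12*57)/(-1 + 6*57)) = 1/(2*(7 + 684)/(-1 + 342)) = 1/(2*691/341) = 1/(2*(1/341)*691) = 1/(1382/341) = 341/1382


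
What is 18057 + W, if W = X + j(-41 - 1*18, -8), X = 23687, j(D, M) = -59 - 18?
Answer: 41667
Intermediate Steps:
j(D, M) = -77
W = 23610 (W = 23687 - 77 = 23610)
18057 + W = 18057 + 23610 = 41667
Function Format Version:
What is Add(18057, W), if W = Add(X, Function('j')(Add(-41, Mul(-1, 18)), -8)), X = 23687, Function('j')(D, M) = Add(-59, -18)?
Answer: 41667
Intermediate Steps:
Function('j')(D, M) = -77
W = 23610 (W = Add(23687, -77) = 23610)
Add(18057, W) = Add(18057, 23610) = 41667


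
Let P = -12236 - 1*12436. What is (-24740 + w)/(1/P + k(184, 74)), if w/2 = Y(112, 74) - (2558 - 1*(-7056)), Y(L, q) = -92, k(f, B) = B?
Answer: -1089318144/1825727 ≈ -596.65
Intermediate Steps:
w = -19412 (w = 2*(-92 - (2558 - 1*(-7056))) = 2*(-92 - (2558 + 7056)) = 2*(-92 - 1*9614) = 2*(-92 - 9614) = 2*(-9706) = -19412)
P = -24672 (P = -12236 - 12436 = -24672)
(-24740 + w)/(1/P + k(184, 74)) = (-24740 - 19412)/(1/(-24672) + 74) = -44152/(-1/24672 + 74) = -44152/1825727/24672 = -44152*24672/1825727 = -1089318144/1825727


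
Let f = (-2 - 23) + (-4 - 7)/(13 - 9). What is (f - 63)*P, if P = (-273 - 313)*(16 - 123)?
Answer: -11380413/2 ≈ -5.6902e+6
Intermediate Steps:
P = 62702 (P = -586*(-107) = 62702)
f = -111/4 (f = -25 - 11/4 = -111/4 ≈ -27.750)
(f - 63)*P = (-111/4 - 63)*62702 = -363/4*62702 = -11380413/2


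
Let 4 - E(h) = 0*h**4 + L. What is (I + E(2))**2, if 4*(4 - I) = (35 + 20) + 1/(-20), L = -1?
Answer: 143641/6400 ≈ 22.444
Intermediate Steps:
I = -779/80 (I = 4 - ((35 + 20) + 1/(-20))/4 = 4 - (55 - 1/20)/4 = 4 - 1/4*1099/20 = 4 - 1099/80 = -779/80 ≈ -9.7375)
E(h) = 5 (E(h) = 4 - (0*h**4 - 1) = 4 - (0 - 1) = 4 - 1*(-1) = 4 + 1 = 5)
(I + E(2))**2 = (-779/80 + 5)**2 = (-379/80)**2 = 143641/6400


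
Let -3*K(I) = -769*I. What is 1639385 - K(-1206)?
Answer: 1948523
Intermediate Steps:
K(I) = 769*I/3 (K(I) = -(-769)*I/3 = 769*I/3)
1639385 - K(-1206) = 1639385 - 769*(-1206)/3 = 1639385 - 1*(-309138) = 1639385 + 309138 = 1948523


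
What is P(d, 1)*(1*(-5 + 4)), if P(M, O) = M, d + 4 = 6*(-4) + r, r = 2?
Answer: 26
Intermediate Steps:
d = -26 (d = -4 + (6*(-4) + 2) = -4 + (-24 + 2) = -4 - 22 = -26)
P(d, 1)*(1*(-5 + 4)) = -26*(-5 + 4) = -26*(-1) = 26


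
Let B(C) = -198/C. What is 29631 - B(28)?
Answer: 414933/14 ≈ 29638.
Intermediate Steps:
29631 - B(28) = 29631 - (-198)/28 = 29631 - 1*(-99/14) = 29631 + 99/14 = 414933/14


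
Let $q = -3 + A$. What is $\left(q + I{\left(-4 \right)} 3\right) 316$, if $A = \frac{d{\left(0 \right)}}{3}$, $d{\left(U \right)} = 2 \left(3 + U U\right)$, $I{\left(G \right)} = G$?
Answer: $-4108$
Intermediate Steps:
$d{\left(U \right)} = 6 + 2 U^{2}$ ($d{\left(U \right)} = 2 \left(3 + U^{2}\right) = 6 + 2 U^{2}$)
$A = 2$ ($A = \frac{6 + 2 \cdot 0^{2}}{3} = \frac{6 + 2 \cdot 0}{3} = \frac{6 + 0}{3} = \frac{1}{3} \cdot 6 = 2$)
$q = -1$ ($q = -3 + 2 = -1$)
$\left(q + I{\left(-4 \right)} 3\right) 316 = \left(-1 - 12\right) 316 = \left(-13\right) 316 = -4108$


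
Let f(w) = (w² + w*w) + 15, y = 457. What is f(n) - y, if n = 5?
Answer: -392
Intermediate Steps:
f(w) = 15 + 2*w² (f(w) = (w² + w²) + 15 = 2*w² + 15 = 15 + 2*w²)
f(n) - y = (15 + 2*5²) - 1*457 = (15 + 2*25) - 457 = (15 + 50) - 457 = 65 - 457 = -392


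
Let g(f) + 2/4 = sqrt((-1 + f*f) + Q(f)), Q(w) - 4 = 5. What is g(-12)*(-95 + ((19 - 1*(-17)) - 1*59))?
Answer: 59 - 236*sqrt(38) ≈ -1395.8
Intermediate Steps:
Q(w) = 9 (Q(w) = 4 + 5 = 9)
g(f) = -1/2 + sqrt(8 + f**2) (g(f) = -1/2 + sqrt((-1 + f*f) + 9) = -1/2 + sqrt((-1 + f**2) + 9) = -1/2 + sqrt(8 + f**2))
g(-12)*(-95 + ((19 - 1*(-17)) - 1*59)) = (-1/2 + sqrt(8 + (-12)**2))*(-95 + ((19 - 1*(-17)) - 1*59)) = (-1/2 + sqrt(8 + 144))*(-95 + ((19 + 17) - 59)) = (-1/2 + sqrt(152))*(-95 + (36 - 59)) = (-1/2 + 2*sqrt(38))*(-95 - 23) = (-1/2 + 2*sqrt(38))*(-118) = 59 - 236*sqrt(38)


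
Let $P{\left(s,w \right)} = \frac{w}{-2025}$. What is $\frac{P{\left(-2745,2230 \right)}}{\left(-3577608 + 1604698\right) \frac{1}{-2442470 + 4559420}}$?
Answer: $\frac{6294398}{5326857} \approx 1.1816$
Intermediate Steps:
$P{\left(s,w \right)} = - \frac{w}{2025}$ ($P{\left(s,w \right)} = w \left(- \frac{1}{2025}\right) = - \frac{w}{2025}$)
$\frac{P{\left(-2745,2230 \right)}}{\left(-3577608 + 1604698\right) \frac{1}{-2442470 + 4559420}} = \frac{\left(- \frac{1}{2025}\right) 2230}{\left(-3577608 + 1604698\right) \frac{1}{-2442470 + 4559420}} = - \frac{446}{405 \left(- \frac{1972910}{2116950}\right)} = - \frac{446}{405 \left(\left(-1972910\right) \frac{1}{2116950}\right)} = - \frac{446}{405 \left(- \frac{197291}{211695}\right)} = \left(- \frac{446}{405}\right) \left(- \frac{211695}{197291}\right) = \frac{6294398}{5326857}$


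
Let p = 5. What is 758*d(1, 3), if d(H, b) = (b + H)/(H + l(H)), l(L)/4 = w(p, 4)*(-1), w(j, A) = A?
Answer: -3032/15 ≈ -202.13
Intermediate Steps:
l(L) = -16 (l(L) = 4*(4*(-1)) = 4*(-4) = -16)
d(H, b) = (H + b)/(-16 + H) (d(H, b) = (b + H)/(H - 16) = (H + b)/(-16 + H))
758*d(1, 3) = 758*((1 + 3)/(-16 + 1)) = 758*(4/(-15)) = 758*(-1/15*4) = 758*(-4/15) = -3032/15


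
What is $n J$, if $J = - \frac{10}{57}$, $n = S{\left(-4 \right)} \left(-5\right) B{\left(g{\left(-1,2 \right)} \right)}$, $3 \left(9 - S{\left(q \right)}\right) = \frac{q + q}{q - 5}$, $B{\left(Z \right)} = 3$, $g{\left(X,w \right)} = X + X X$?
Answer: $\frac{11750}{513} \approx 22.904$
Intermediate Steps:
$g{\left(X,w \right)} = X + X^{2}$
$S{\left(q \right)} = 9 - \frac{2 q}{3 \left(-5 + q\right)}$ ($S{\left(q \right)} = 9 - \frac{\left(q + q\right) \frac{1}{q - 5}}{3} = 9 - \frac{2 q \frac{1}{-5 + q}}{3} = 9 - \frac{2 q}{3 \left(-5 + q\right)}$)
$n = - \frac{1175}{9}$ ($n = \frac{5 \left(-27 + 5 \left(-4\right)\right)}{3 \left(-5 - 4\right)} \left(-5\right) 3 = \frac{5 \left(-27 - 20\right)}{3 \left(-9\right)} \left(-5\right) 3 = \frac{5}{3} \left(- \frac{1}{9}\right) \left(-47\right) \left(-5\right) 3 = \frac{235}{27} \left(-5\right) 3 = \left(- \frac{1175}{27}\right) 3 = - \frac{1175}{9} \approx -130.56$)
$J = - \frac{10}{57}$ ($J = \left(-10\right) \frac{1}{57} = - \frac{10}{57} \approx -0.17544$)
$n J = \left(- \frac{1175}{9}\right) \left(- \frac{10}{57}\right) = \frac{11750}{513}$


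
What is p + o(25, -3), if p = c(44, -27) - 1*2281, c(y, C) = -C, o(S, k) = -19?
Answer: -2273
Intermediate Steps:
p = -2254 (p = -1*(-27) - 1*2281 = 27 - 2281 = -2254)
p + o(25, -3) = -2254 - 19 = -2273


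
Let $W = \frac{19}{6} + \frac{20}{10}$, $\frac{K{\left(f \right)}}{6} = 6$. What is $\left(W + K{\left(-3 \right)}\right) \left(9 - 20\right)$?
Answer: $- \frac{2717}{6} \approx -452.83$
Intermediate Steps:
$K{\left(f \right)} = 36$ ($K{\left(f \right)} = 6 \cdot 6 = 36$)
$W = \frac{31}{6}$ ($W = 19 \cdot \frac{1}{6} + 20 \cdot \frac{1}{10} = \frac{19}{6} + 2 = \frac{31}{6} \approx 5.1667$)
$\left(W + K{\left(-3 \right)}\right) \left(9 - 20\right) = \left(\frac{31}{6} + 36\right) \left(9 - 20\right) = \frac{247}{6} \left(-11\right) = - \frac{2717}{6}$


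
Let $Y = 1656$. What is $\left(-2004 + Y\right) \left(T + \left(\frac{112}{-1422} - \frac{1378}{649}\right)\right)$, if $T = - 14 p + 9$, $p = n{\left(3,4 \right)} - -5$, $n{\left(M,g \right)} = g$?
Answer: $\frac{6380517940}{153813} \approx 41482.0$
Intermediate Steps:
$p = 9$ ($p = 4 - -5 = 4 + 5 = 9$)
$T = -117$ ($T = \left(-14\right) 9 + 9 = -126 + 9 = -117$)
$\left(-2004 + Y\right) \left(T + \left(\frac{112}{-1422} - \frac{1378}{649}\right)\right) = \left(-2004 + 1656\right) \left(-117 + \left(\frac{112}{-1422} - \frac{1378}{649}\right)\right) = - 348 \left(-117 + \left(112 \left(- \frac{1}{1422}\right) - \frac{1378}{649}\right)\right) = - 348 \left(-117 - \frac{1016102}{461439}\right) = \left(-348\right) \left(- \frac{55004465}{461439}\right) = \frac{6380517940}{153813}$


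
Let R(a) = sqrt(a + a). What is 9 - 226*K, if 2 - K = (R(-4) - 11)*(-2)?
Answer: 4529 - 904*I*sqrt(2) ≈ 4529.0 - 1278.4*I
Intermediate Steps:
R(a) = sqrt(2)*sqrt(a) (R(a) = sqrt(2*a) = sqrt(2)*sqrt(a))
K = -20 + 4*I*sqrt(2) (K = 2 - (sqrt(2)*sqrt(-4) - 11)*(-2) = 2 - (sqrt(2)*(2*I) - 11)*(-2) = 2 - (2*I*sqrt(2) - 11)*(-2) = 2 - (-11 + 2*I*sqrt(2))*(-2) = 2 - (22 - 4*I*sqrt(2)) = 2 + (-22 + 4*I*sqrt(2)) = -20 + 4*I*sqrt(2) ≈ -20.0 + 5.6569*I)
9 - 226*K = 9 - 226*(-20 + 4*I*sqrt(2)) = 9 + (4520 - 904*I*sqrt(2)) = 4529 - 904*I*sqrt(2)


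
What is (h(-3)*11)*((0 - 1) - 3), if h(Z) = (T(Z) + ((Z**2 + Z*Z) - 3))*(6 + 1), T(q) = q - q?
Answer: -4620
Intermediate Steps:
T(q) = 0
h(Z) = -21 + 14*Z**2 (h(Z) = (0 + ((Z**2 + Z*Z) - 3))*(6 + 1) = (0 + ((Z**2 + Z**2) - 3))*7 = (0 + (2*Z**2 - 3))*7 = (0 + (-3 + 2*Z**2))*7 = (-3 + 2*Z**2)*7 = -21 + 14*Z**2)
(h(-3)*11)*((0 - 1) - 3) = ((-21 + 14*(-3)**2)*11)*((0 - 1) - 3) = ((-21 + 14*9)*11)*(-1 - 3) = ((-21 + 126)*11)*(-4) = (105*11)*(-4) = 1155*(-4) = -4620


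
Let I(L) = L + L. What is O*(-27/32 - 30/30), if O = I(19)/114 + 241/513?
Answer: -6077/4104 ≈ -1.4808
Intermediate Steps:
I(L) = 2*L
O = 412/513 (O = (2*19)/114 + 241/513 = 38*(1/114) + 241*(1/513) = ⅓ + 241/513 = 412/513 ≈ 0.80312)
O*(-27/32 - 30/30) = 412*(-27/32 - 30/30)/513 = 412*(-27*1/32 - 30*1/30)/513 = 412*(-27/32 - 1)/513 = (412/513)*(-59/32) = -6077/4104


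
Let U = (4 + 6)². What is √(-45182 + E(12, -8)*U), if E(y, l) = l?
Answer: I*√45982 ≈ 214.43*I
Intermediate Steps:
U = 100 (U = 10² = 100)
√(-45182 + E(12, -8)*U) = √(-45182 - 8*100) = √(-45182 - 800) = √(-45982) = I*√45982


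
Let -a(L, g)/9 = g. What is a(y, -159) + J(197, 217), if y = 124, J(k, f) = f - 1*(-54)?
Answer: 1702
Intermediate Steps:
J(k, f) = 54 + f (J(k, f) = f + 54 = 54 + f)
a(L, g) = -9*g
a(y, -159) + J(197, 217) = -9*(-159) + (54 + 217) = 1431 + 271 = 1702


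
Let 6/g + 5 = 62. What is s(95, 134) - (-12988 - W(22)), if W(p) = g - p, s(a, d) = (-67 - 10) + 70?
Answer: 246223/19 ≈ 12959.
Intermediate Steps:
g = 2/19 (g = 6/(-5 + 62) = 6/57 = 6*(1/57) = 2/19 ≈ 0.10526)
s(a, d) = -7 (s(a, d) = -77 + 70 = -7)
W(p) = 2/19 - p
s(95, 134) - (-12988 - W(22)) = -7 - (-12988 - (2/19 - 1*22)) = -7 - (-12988 - (2/19 - 22)) = -7 - (-12988 - 1*(-416/19)) = -7 - (-12988 + 416/19) = -7 - 1*(-246356/19) = -7 + 246356/19 = 246223/19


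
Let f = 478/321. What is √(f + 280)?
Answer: √29004918/321 ≈ 16.778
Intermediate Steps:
f = 478/321 (f = 478*(1/321) = 478/321 ≈ 1.4891)
√(f + 280) = √(478/321 + 280) = √(90358/321) = √29004918/321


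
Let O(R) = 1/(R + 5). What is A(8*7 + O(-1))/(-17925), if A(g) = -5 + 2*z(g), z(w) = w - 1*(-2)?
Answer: -223/35850 ≈ -0.0062204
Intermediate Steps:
z(w) = 2 + w (z(w) = w + 2 = 2 + w)
O(R) = 1/(5 + R)
A(g) = -1 + 2*g (A(g) = -5 + 2*(2 + g) = -5 + (4 + 2*g) = -1 + 2*g)
A(8*7 + O(-1))/(-17925) = (-1 + 2*(8*7 + 1/(5 - 1)))/(-17925) = (-1 + 2*(56 + 1/4))*(-1/17925) = (-1 + 2*(56 + ¼))*(-1/17925) = (-1 + 2*(225/4))*(-1/17925) = (-1 + 225/2)*(-1/17925) = (223/2)*(-1/17925) = -223/35850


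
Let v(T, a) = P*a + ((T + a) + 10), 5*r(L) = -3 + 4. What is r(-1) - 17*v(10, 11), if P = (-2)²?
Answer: -6374/5 ≈ -1274.8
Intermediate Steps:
r(L) = ⅕ (r(L) = (-3 + 4)/5 = (⅕)*1 = ⅕)
P = 4
v(T, a) = 10 + T + 5*a (v(T, a) = 4*a + ((T + a) + 10) = 4*a + (10 + T + a) = 10 + T + 5*a)
r(-1) - 17*v(10, 11) = ⅕ - 17*(10 + 10 + 5*11) = ⅕ - 17*(10 + 10 + 55) = ⅕ - 17*75 = ⅕ - 1275 = -6374/5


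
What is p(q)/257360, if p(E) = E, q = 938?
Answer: 469/128680 ≈ 0.0036447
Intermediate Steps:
p(q)/257360 = 938/257360 = 938*(1/257360) = 469/128680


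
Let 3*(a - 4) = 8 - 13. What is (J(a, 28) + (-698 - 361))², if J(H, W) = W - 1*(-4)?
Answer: 1054729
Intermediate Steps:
a = 7/3 (a = 4 + (8 - 13)/3 = 4 + (⅓)*(-5) = 4 - 5/3 = 7/3 ≈ 2.3333)
J(H, W) = 4 + W (J(H, W) = W + 4 = 4 + W)
(J(a, 28) + (-698 - 361))² = ((4 + 28) + (-698 - 361))² = (32 - 1059)² = (-1027)² = 1054729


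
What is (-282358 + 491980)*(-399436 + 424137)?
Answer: 5177873022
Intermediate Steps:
(-282358 + 491980)*(-399436 + 424137) = 209622*24701 = 5177873022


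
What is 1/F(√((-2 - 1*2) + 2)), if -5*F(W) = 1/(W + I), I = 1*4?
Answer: -20 - 5*I*√2 ≈ -20.0 - 7.0711*I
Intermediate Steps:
I = 4
F(W) = -1/(5*(4 + W)) (F(W) = -1/(5*(W + 4)) = -1/(5*(4 + W)))
1/F(√((-2 - 1*2) + 2)) = 1/(-1/(20 + 5*√((-2 - 1*2) + 2))) = 1/(-1/(20 + 5*√((-2 - 2) + 2))) = 1/(-1/(20 + 5*√(-4 + 2))) = 1/(-1/(20 + 5*√(-2))) = 1/(-1/(20 + 5*(I*√2))) = 1/(-1/(20 + 5*I*√2)) = -20 - 5*I*√2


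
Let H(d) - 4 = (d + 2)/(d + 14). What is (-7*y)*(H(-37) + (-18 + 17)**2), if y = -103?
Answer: 108150/23 ≈ 4702.2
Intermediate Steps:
H(d) = 4 + (2 + d)/(14 + d) (H(d) = 4 + (d + 2)/(d + 14) = 4 + (2 + d)/(14 + d))
(-7*y)*(H(-37) + (-18 + 17)**2) = (-7*(-103))*((58 + 5*(-37))/(14 - 37) + (-18 + 17)**2) = 721*((58 - 185)/(-23) + (-1)**2) = 721*(-1/23*(-127) + 1) = 721*(127/23 + 1) = 721*(150/23) = 108150/23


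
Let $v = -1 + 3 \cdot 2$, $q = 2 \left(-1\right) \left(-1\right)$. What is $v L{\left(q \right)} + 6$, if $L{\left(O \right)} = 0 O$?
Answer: $6$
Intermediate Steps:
$q = 2$ ($q = \left(-2\right) \left(-1\right) = 2$)
$v = 5$ ($v = -1 + 6 = 5$)
$L{\left(O \right)} = 0$
$v L{\left(q \right)} + 6 = 5 \cdot 0 + 6 = 0 + 6 = 6$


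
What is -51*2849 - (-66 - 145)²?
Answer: -189820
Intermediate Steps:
-51*2849 - (-66 - 145)² = -145299 - 1*(-211)² = -145299 - 1*44521 = -145299 - 44521 = -189820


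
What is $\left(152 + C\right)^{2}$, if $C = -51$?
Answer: $10201$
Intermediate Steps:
$\left(152 + C\right)^{2} = \left(152 - 51\right)^{2} = 101^{2} = 10201$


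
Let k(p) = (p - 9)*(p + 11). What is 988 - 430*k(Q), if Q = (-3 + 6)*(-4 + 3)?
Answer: 42268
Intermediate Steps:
Q = -3 (Q = 3*(-1) = -3)
k(p) = (-9 + p)*(11 + p)
988 - 430*k(Q) = 988 - 430*(-99 + (-3)**2 + 2*(-3)) = 988 - 430*(-99 + 9 - 6) = 988 - 430*(-96) = 988 + 41280 = 42268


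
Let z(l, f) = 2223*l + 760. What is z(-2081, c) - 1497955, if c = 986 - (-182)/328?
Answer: -6123258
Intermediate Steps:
c = 161795/164 (c = 986 - (-182)/328 = 986 - 1*(-91/164) = 986 + 91/164 = 161795/164 ≈ 986.55)
z(l, f) = 760 + 2223*l
z(-2081, c) - 1497955 = (760 + 2223*(-2081)) - 1497955 = (760 - 4626063) - 1497955 = -4625303 - 1497955 = -6123258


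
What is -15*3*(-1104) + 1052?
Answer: 50732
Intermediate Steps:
-15*3*(-1104) + 1052 = -45*(-1104) + 1052 = 49680 + 1052 = 50732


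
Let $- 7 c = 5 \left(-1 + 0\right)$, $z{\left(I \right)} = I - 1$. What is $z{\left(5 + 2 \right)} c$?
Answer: $\frac{30}{7} \approx 4.2857$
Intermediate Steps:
$z{\left(I \right)} = -1 + I$
$c = \frac{5}{7}$ ($c = - \frac{5 \left(-1 + 0\right)}{7} = - \frac{5 \left(-1\right)}{7} = \left(- \frac{1}{7}\right) \left(-5\right) = \frac{5}{7} \approx 0.71429$)
$z{\left(5 + 2 \right)} c = \left(-1 + \left(5 + 2\right)\right) \frac{5}{7} = \left(-1 + 7\right) \frac{5}{7} = 6 \cdot \frac{5}{7} = \frac{30}{7}$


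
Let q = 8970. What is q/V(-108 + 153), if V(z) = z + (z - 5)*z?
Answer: 598/123 ≈ 4.8618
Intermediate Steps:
V(z) = z + z*(-5 + z) (V(z) = z + (-5 + z)*z = z + z*(-5 + z))
q/V(-108 + 153) = 8970/(((-108 + 153)*(-4 + (-108 + 153)))) = 8970/((45*(-4 + 45))) = 8970/((45*41)) = 8970/1845 = 8970*(1/1845) = 598/123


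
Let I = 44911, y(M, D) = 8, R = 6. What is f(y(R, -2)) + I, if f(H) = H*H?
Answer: 44975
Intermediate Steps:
f(H) = H²
f(y(R, -2)) + I = 8² + 44911 = 64 + 44911 = 44975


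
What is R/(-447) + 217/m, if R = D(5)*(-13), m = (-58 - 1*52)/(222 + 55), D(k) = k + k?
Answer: -26854423/49170 ≈ -546.15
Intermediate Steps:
D(k) = 2*k
m = -110/277 (m = (-58 - 52)/277 = -110*1/277 = -110/277 ≈ -0.39711)
R = -130 (R = (2*5)*(-13) = 10*(-13) = -130)
R/(-447) + 217/m = -130/(-447) + 217/(-110/277) = -130*(-1/447) + 217*(-277/110) = 130/447 - 60109/110 = -26854423/49170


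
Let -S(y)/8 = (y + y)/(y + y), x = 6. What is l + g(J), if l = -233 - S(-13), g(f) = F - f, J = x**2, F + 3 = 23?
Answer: -241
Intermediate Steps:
F = 20 (F = -3 + 23 = 20)
S(y) = -8 (S(y) = -8*(y + y)/(y + y) = -8*2*y/(2*y) = -8*2*y*1/(2*y) = -8*1 = -8)
J = 36 (J = 6**2 = 36)
g(f) = 20 - f
l = -225 (l = -233 - 1*(-8) = -233 + 8 = -225)
l + g(J) = -225 + (20 - 1*36) = -225 + (20 - 36) = -225 - 16 = -241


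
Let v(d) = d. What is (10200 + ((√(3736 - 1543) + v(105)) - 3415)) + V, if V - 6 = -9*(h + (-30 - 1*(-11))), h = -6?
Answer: 7121 + √2193 ≈ 7167.8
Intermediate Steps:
V = 231 (V = 6 - 9*(-6 + (-30 - 1*(-11))) = 6 - 9*(-6 + (-30 + 11)) = 6 - 9*(-6 - 19) = 6 - 9*(-25) = 6 + 225 = 231)
(10200 + ((√(3736 - 1543) + v(105)) - 3415)) + V = (10200 + ((√(3736 - 1543) + 105) - 3415)) + 231 = (10200 + ((√2193 + 105) - 3415)) + 231 = (10200 + ((105 + √2193) - 3415)) + 231 = (10200 + (-3310 + √2193)) + 231 = (6890 + √2193) + 231 = 7121 + √2193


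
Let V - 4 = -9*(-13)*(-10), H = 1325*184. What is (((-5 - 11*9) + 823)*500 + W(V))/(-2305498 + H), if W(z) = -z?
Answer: -180333/1030849 ≈ -0.17494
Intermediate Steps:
H = 243800
V = -1166 (V = 4 - 9*(-13)*(-10) = 4 + 117*(-10) = 4 - 1170 = -1166)
(((-5 - 11*9) + 823)*500 + W(V))/(-2305498 + H) = (((-5 - 11*9) + 823)*500 - 1*(-1166))/(-2305498 + 243800) = (((-5 - 99) + 823)*500 + 1166)/(-2061698) = ((-104 + 823)*500 + 1166)*(-1/2061698) = (719*500 + 1166)*(-1/2061698) = (359500 + 1166)*(-1/2061698) = 360666*(-1/2061698) = -180333/1030849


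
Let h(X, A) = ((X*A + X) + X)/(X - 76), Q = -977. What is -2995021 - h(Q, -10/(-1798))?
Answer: -945076468706/315549 ≈ -2.9950e+6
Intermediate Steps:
h(X, A) = (2*X + A*X)/(-76 + X) (h(X, A) = ((A*X + X) + X)/(-76 + X) = ((X + A*X) + X)/(-76 + X) = (2*X + A*X)/(-76 + X))
-2995021 - h(Q, -10/(-1798)) = -2995021 - (-977)*(2 - 10/(-1798))/(-76 - 977) = -2995021 - (-977)*(2 - 10*(-1/1798))/(-1053) = -2995021 - (-977)*(-1)*(2 + 5/899)/1053 = -2995021 - (-977)*(-1)*1803/(1053*899) = -2995021 - 1*587177/315549 = -2995021 - 587177/315549 = -945076468706/315549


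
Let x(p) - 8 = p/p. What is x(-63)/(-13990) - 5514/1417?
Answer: -77153613/19823830 ≈ -3.8920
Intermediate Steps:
x(p) = 9 (x(p) = 8 + p/p = 8 + 1 = 9)
x(-63)/(-13990) - 5514/1417 = 9/(-13990) - 5514/1417 = 9*(-1/13990) - 5514*1/1417 = -9/13990 - 5514/1417 = -77153613/19823830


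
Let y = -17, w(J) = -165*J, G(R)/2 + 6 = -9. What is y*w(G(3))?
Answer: -84150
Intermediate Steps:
G(R) = -30 (G(R) = -12 + 2*(-9) = -12 - 18 = -30)
y*w(G(3)) = -(-2805)*(-30) = -17*4950 = -84150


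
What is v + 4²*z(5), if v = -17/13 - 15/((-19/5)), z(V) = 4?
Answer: 16460/247 ≈ 66.640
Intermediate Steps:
v = 652/247 (v = -17*1/13 - 15/((-19*⅕)) = -17/13 - 15/(-19/5) = -17/13 - 15*(-5/19) = -17/13 + 75/19 = 652/247 ≈ 2.6397)
v + 4²*z(5) = 652/247 + 4²*4 = 652/247 + 16*4 = 652/247 + 64 = 16460/247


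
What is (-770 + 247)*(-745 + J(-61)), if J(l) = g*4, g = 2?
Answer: 385451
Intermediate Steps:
J(l) = 8 (J(l) = 2*4 = 8)
(-770 + 247)*(-745 + J(-61)) = (-770 + 247)*(-745 + 8) = -523*(-737) = 385451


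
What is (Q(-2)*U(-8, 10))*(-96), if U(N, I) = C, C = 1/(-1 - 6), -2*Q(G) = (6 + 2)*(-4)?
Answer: 1536/7 ≈ 219.43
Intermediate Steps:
Q(G) = 16 (Q(G) = -(6 + 2)*(-4)/2 = -4*(-4) = -1/2*(-32) = 16)
C = -1/7 (C = 1/(-7) = -1/7 ≈ -0.14286)
U(N, I) = -1/7
(Q(-2)*U(-8, 10))*(-96) = (16*(-1/7))*(-96) = -16/7*(-96) = 1536/7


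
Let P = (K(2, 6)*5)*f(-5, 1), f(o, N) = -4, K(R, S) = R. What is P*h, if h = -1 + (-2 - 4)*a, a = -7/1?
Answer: -1640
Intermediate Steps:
a = -7 (a = -7*1 = -7)
P = -40 (P = (2*5)*(-4) = 10*(-4) = -40)
h = 41 (h = -1 + (-2 - 4)*(-7) = -1 - 6*(-7) = -1 + 42 = 41)
P*h = -40*41 = -1640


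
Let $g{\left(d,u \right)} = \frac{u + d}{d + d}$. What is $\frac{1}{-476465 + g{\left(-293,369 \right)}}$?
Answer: $- \frac{293}{139604283} \approx -2.0988 \cdot 10^{-6}$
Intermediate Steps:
$g{\left(d,u \right)} = \frac{d + u}{2 d}$
$\frac{1}{-476465 + g{\left(-293,369 \right)}} = \frac{1}{-476465 + \frac{-293 + 369}{2 \left(-293\right)}} = \frac{1}{-476465 + \frac{1}{2} \left(- \frac{1}{293}\right) 76} = \frac{1}{-476465 - \frac{38}{293}} = \frac{1}{- \frac{139604283}{293}} = - \frac{293}{139604283}$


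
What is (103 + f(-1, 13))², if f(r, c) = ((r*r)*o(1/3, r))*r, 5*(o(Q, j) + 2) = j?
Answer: 276676/25 ≈ 11067.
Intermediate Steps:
o(Q, j) = -2 + j/5
f(r, c) = r³*(-2 + r/5) (f(r, c) = ((r*r)*(-2 + r/5))*r = (r²*(-2 + r/5))*r = r³*(-2 + r/5))
(103 + f(-1, 13))² = (103 + (⅕)*(-1)³*(-10 - 1))² = (103 + (⅕)*(-1)*(-11))² = (103 + 11/5)² = (526/5)² = 276676/25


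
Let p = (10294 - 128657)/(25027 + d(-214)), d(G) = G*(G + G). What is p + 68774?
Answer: 8020236743/116619 ≈ 68773.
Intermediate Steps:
d(G) = 2*G**2 (d(G) = G*(2*G) = 2*G**2)
p = -118363/116619 (p = (10294 - 128657)/(25027 + 2*(-214)**2) = -118363/(25027 + 2*45796) = -118363/(25027 + 91592) = -118363/116619 ≈ -1.0150)
p + 68774 = -118363/116619 + 68774 = 8020236743/116619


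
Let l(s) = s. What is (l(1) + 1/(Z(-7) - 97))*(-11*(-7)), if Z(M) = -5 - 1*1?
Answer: 7854/103 ≈ 76.252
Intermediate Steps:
Z(M) = -6 (Z(M) = -5 - 1 = -6)
(l(1) + 1/(Z(-7) - 97))*(-11*(-7)) = (1 + 1/(-6 - 97))*(-11*(-7)) = (1 + 1/(-103))*77 = (1 - 1/103)*77 = (102/103)*77 = 7854/103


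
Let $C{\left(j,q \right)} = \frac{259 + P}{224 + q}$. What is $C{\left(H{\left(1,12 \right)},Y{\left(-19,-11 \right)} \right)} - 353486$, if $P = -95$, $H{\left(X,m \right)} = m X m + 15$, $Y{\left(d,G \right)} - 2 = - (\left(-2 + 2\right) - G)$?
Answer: $- \frac{75999326}{215} \approx -3.5349 \cdot 10^{5}$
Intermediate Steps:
$Y{\left(d,G \right)} = 2 + G$ ($Y{\left(d,G \right)} = 2 - \left(\left(-2 + 2\right) - G\right) = 2 - \left(0 - G\right) = 2 - - G = 2 + G$)
$H{\left(X,m \right)} = 15 + X m^{2}$ ($H{\left(X,m \right)} = X m m + 15 = X m^{2} + 15 = 15 + X m^{2}$)
$C{\left(j,q \right)} = \frac{164}{224 + q}$ ($C{\left(j,q \right)} = \frac{259 - 95}{224 + q} = \frac{164}{224 + q}$)
$C{\left(H{\left(1,12 \right)},Y{\left(-19,-11 \right)} \right)} - 353486 = \frac{164}{224 + \left(2 - 11\right)} - 353486 = \frac{164}{224 - 9} - 353486 = \frac{164}{215} - 353486 = - \frac{75999326}{215}$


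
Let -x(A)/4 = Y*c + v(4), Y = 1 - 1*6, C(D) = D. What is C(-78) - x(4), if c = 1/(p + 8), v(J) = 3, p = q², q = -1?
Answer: -614/9 ≈ -68.222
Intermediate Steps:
p = 1 (p = (-1)² = 1)
Y = -5 (Y = 1 - 6 = -5)
c = ⅑ (c = 1/(1 + 8) = 1/9 = ⅑ ≈ 0.11111)
x(A) = -88/9 (x(A) = -4*(-5*⅑ + 3) = -4*(-5/9 + 3) = -4*22/9 = -88/9)
C(-78) - x(4) = -78 - 1*(-88/9) = -78 + 88/9 = -614/9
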